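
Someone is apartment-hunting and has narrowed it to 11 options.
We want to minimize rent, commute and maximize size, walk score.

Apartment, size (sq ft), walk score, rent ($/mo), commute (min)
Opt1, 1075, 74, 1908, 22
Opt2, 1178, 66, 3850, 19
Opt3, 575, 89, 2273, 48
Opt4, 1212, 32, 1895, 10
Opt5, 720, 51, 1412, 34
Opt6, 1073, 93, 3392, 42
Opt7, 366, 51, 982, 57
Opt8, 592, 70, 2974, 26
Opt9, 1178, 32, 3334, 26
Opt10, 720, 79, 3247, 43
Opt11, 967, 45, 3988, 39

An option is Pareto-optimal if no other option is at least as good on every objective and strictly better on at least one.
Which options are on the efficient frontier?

Opt1, Opt2, Opt3, Opt4, Opt5, Opt6, Opt7, Opt10

Opt1: not dominated.
Opt2: not dominated.
Opt3: not dominated.
Opt4: not dominated (best size).
Opt5: not dominated.
Opt6: not dominated (best walk score).
Opt7: not dominated (best rent).
Opt8: dominated by Opt1 (size 1075≥592, walk score 74≥70, rent 1908≤2974, commute 22≤26).
Opt9: dominated by Opt4 (size 1212≥1178, walk score 32≥32, rent 1895≤3334, commute 10≤26).
Opt10: not dominated.
Opt11: dominated by Opt1 (size 1075≥967, walk score 74≥45, rent 1908≤3988, commute 22≤39).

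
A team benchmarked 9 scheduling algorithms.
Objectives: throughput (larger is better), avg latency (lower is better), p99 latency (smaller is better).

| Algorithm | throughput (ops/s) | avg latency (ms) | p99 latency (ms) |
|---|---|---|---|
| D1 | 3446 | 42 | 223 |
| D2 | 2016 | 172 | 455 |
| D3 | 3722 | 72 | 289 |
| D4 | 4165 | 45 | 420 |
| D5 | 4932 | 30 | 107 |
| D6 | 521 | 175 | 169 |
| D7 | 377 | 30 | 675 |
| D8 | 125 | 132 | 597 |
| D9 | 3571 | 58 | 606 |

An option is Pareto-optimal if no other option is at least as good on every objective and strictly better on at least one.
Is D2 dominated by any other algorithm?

D1 vs D2: throughput 3446≥2016, avg latency 42≤172, p99 latency 223≤455 — D1 is at least as good on every objective and strictly better on at least one, so D1 dominates D2.

Yes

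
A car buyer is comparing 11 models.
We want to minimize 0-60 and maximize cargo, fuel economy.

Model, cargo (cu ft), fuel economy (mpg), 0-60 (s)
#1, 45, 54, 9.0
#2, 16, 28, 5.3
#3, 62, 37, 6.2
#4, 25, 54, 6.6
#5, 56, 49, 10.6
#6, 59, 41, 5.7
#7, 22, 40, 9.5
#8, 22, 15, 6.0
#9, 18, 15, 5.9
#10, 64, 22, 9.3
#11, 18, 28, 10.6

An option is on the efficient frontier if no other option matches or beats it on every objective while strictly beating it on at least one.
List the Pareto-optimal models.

#1, #2, #3, #4, #5, #6, #10

#1: not dominated.
#2: not dominated (best 0-60).
#3: not dominated.
#4: not dominated.
#5: not dominated.
#6: not dominated.
#7: dominated by #1 (cargo 45≥22, fuel economy 54≥40, 0-60 9.0≤9.5).
#8: dominated by #6 (cargo 59≥22, fuel economy 41≥15, 0-60 5.7≤6.0).
#9: dominated by #6 (cargo 59≥18, fuel economy 41≥15, 0-60 5.7≤5.9).
#10: not dominated (best cargo).
#11: dominated by #1 (cargo 45≥18, fuel economy 54≥28, 0-60 9.0≤10.6).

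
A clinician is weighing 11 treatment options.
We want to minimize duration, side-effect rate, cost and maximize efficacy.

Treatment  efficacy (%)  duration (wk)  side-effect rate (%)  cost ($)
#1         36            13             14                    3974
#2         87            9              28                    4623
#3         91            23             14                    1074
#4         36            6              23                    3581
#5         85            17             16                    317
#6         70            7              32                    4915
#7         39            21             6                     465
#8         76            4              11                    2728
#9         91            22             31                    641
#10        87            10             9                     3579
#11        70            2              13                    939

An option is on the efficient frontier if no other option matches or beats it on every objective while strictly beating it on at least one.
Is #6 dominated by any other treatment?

#8 vs #6: efficacy 76≥70, duration 4≤7, side-effect rate 11≤32, cost 2728≤4915 — #8 is at least as good on every objective and strictly better on at least one, so #8 dominates #6.

Yes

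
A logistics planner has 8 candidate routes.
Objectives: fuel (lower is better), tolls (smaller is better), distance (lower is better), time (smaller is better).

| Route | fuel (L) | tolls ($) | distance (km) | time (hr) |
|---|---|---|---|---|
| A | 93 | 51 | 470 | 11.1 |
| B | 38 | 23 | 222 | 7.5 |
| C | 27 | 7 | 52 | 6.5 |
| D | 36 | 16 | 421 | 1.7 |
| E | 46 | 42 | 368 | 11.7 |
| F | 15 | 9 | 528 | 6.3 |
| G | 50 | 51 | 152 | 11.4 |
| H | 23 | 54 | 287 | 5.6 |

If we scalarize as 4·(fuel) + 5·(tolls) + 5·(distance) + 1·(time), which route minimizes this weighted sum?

C

A: 4·93 + 5·51 + 5·470 + 1·11.1 = 2988.1
B: 4·38 + 5·23 + 5·222 + 1·7.5 = 1384.5
C: 4·27 + 5·7 + 5·52 + 1·6.5 = 409.5
D: 4·36 + 5·16 + 5·421 + 1·1.7 = 2330.7
E: 4·46 + 5·42 + 5·368 + 1·11.7 = 2245.7
F: 4·15 + 5·9 + 5·528 + 1·6.3 = 2751.3
G: 4·50 + 5·51 + 5·152 + 1·11.4 = 1226.4
H: 4·23 + 5·54 + 5·287 + 1·5.6 = 1802.6
Lowest: C at 409.5.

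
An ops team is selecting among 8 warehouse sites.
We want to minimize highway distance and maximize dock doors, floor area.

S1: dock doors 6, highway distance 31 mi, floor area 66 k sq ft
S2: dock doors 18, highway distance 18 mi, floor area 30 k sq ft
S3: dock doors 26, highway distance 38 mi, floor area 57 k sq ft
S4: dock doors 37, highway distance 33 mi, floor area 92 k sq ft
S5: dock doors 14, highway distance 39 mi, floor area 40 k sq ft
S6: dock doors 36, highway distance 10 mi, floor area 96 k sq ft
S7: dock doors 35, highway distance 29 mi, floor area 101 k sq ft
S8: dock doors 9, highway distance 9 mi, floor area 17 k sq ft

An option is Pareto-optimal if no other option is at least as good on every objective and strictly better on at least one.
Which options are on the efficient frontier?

S4, S6, S7, S8

S1: dominated by S6 (dock doors 36≥6, highway distance 10≤31, floor area 96≥66).
S2: dominated by S6 (dock doors 36≥18, highway distance 10≤18, floor area 96≥30).
S3: dominated by S4 (dock doors 37≥26, highway distance 33≤38, floor area 92≥57).
S4: not dominated (best dock doors).
S5: dominated by S3 (dock doors 26≥14, highway distance 38≤39, floor area 57≥40).
S6: not dominated.
S7: not dominated (best floor area).
S8: not dominated (best highway distance).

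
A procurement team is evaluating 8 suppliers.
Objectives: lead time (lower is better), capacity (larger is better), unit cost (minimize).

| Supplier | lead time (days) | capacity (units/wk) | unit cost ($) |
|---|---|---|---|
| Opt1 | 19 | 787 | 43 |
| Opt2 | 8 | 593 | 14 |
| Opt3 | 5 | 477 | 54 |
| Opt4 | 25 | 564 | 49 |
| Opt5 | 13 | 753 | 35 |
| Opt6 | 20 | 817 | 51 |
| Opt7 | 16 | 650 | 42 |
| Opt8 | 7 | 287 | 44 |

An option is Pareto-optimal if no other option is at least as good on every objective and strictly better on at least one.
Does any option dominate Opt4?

Yes

Opt1 vs Opt4: lead time 19≤25, capacity 787≥564, unit cost 43≤49 — Opt1 is at least as good on every objective and strictly better on at least one, so Opt1 dominates Opt4.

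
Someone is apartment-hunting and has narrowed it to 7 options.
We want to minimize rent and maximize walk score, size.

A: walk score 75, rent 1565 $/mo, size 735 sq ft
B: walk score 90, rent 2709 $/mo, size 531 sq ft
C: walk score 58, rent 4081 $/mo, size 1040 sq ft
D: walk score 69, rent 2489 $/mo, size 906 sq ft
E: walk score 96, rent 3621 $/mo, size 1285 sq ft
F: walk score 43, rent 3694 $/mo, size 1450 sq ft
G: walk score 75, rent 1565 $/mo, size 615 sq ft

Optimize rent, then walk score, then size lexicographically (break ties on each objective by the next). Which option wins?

A

First minimize rent: best is 1565, kept {A, G}.
Then maximize walk score: best is 75, kept {A, G}.
Then maximize size: best is 735, kept {A}.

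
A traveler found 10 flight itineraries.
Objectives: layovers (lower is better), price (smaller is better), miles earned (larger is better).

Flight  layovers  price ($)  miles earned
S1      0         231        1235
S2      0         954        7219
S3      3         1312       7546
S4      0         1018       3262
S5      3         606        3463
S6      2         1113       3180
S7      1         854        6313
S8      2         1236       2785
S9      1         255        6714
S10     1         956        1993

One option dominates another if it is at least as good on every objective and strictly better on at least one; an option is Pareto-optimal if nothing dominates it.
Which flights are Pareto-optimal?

S1: not dominated (best price).
S2: not dominated.
S3: not dominated (best miles earned).
S4: dominated by S2 (layovers 0≤0, price 954≤1018, miles earned 7219≥3262).
S5: dominated by S9 (layovers 1≤3, price 255≤606, miles earned 6714≥3463).
S6: dominated by S2 (layovers 0≤2, price 954≤1113, miles earned 7219≥3180).
S7: dominated by S9 (layovers 1≤1, price 255≤854, miles earned 6714≥6313).
S8: dominated by S2 (layovers 0≤2, price 954≤1236, miles earned 7219≥2785).
S9: not dominated.
S10: dominated by S2 (layovers 0≤1, price 954≤956, miles earned 7219≥1993).

S1, S2, S3, S9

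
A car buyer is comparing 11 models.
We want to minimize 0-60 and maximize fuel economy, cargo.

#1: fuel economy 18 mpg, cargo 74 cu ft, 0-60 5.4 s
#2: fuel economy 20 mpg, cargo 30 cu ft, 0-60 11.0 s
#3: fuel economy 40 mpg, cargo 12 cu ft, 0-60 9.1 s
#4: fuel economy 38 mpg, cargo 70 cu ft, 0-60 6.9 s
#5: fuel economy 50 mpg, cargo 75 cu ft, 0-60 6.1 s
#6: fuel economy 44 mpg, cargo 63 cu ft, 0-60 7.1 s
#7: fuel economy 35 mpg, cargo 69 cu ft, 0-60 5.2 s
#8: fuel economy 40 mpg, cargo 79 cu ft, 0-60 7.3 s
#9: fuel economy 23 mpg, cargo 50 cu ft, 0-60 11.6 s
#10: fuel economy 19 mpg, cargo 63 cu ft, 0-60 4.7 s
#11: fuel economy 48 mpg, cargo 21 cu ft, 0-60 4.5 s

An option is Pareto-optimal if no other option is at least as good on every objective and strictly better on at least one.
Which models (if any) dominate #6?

#5: fuel economy 50≥44, cargo 75≥63, 0-60 6.1≤7.1 — dominates #6.
Others (#1, #2, #3, #4, #7, #8, #9, #10, #11) are each worse than #6 on at least one objective.

#5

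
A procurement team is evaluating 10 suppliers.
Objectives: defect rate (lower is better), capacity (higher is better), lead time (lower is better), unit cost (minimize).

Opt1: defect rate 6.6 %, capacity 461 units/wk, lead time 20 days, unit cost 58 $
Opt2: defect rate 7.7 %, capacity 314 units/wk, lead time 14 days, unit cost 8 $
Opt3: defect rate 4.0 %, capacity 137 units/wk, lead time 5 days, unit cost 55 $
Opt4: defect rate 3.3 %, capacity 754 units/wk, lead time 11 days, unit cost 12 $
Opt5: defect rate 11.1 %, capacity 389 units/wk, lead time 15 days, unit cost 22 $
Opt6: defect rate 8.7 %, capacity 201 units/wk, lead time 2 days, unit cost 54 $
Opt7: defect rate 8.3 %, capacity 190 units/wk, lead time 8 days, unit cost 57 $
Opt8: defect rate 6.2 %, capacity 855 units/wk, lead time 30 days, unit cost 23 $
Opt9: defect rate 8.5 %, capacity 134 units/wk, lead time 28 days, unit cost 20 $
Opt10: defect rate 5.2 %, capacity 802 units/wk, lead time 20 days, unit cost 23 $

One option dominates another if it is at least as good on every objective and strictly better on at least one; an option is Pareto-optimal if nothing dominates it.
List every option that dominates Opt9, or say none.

Opt2, Opt4

Opt2: defect rate 7.7≤8.5, capacity 314≥134, lead time 14≤28, unit cost 8≤20 — dominates Opt9.
Opt4: defect rate 3.3≤8.5, capacity 754≥134, lead time 11≤28, unit cost 12≤20 — dominates Opt9.
Others (Opt1, Opt3, Opt5, Opt6, Opt7, Opt8, Opt10) are each worse than Opt9 on at least one objective.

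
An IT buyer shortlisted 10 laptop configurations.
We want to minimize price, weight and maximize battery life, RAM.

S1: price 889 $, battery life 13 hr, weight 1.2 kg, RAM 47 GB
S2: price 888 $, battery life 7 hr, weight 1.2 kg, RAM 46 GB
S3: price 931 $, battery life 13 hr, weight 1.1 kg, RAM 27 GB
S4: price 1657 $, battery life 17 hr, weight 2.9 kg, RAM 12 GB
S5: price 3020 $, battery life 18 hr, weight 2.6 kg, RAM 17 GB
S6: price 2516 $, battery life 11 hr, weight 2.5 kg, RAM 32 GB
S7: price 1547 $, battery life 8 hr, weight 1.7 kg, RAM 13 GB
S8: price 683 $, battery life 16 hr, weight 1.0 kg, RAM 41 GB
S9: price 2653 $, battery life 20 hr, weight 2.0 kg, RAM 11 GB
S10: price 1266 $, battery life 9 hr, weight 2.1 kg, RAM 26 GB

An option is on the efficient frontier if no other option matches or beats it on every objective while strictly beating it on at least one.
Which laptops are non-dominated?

S1, S2, S4, S5, S8, S9

S1: not dominated (best RAM).
S2: not dominated.
S3: dominated by S8 (price 683≤931, battery life 16≥13, weight 1.0≤1.1, RAM 41≥27).
S4: not dominated.
S5: not dominated.
S6: dominated by S1 (price 889≤2516, battery life 13≥11, weight 1.2≤2.5, RAM 47≥32).
S7: dominated by S1 (price 889≤1547, battery life 13≥8, weight 1.2≤1.7, RAM 47≥13).
S8: not dominated (best price).
S9: not dominated (best battery life).
S10: dominated by S1 (price 889≤1266, battery life 13≥9, weight 1.2≤2.1, RAM 47≥26).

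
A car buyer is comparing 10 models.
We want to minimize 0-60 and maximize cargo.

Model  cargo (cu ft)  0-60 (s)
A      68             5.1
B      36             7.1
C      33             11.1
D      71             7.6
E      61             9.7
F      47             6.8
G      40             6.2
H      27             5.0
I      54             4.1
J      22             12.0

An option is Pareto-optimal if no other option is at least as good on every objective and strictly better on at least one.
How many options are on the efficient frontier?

3

A: not dominated.
B: dominated by A (cargo 68≥36, 0-60 5.1≤7.1).
C: dominated by A (cargo 68≥33, 0-60 5.1≤11.1).
D: not dominated (best cargo).
E: dominated by A (cargo 68≥61, 0-60 5.1≤9.7).
F: dominated by A (cargo 68≥47, 0-60 5.1≤6.8).
G: dominated by A (cargo 68≥40, 0-60 5.1≤6.2).
H: dominated by I (cargo 54≥27, 0-60 4.1≤5.0).
I: not dominated (best 0-60).
J: dominated by A (cargo 68≥22, 0-60 5.1≤12.0).
Pareto-optimal: A, D, I → 3.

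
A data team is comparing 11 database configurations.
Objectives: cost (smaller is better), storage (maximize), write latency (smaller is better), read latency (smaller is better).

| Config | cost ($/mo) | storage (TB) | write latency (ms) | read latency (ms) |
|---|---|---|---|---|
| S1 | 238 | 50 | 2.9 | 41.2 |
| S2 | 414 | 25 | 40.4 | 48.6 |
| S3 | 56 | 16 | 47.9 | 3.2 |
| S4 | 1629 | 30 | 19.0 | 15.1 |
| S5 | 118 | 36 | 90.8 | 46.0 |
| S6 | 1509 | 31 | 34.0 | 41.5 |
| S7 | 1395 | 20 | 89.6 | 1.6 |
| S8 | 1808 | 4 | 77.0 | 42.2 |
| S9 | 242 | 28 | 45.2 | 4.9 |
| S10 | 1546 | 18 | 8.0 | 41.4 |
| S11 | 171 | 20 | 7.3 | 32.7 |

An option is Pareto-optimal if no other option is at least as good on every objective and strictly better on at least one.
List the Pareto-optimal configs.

S1, S3, S4, S5, S7, S9, S11

S1: not dominated (best storage).
S2: dominated by S1 (cost 238≤414, storage 50≥25, write latency 2.9≤40.4, read latency 41.2≤48.6).
S3: not dominated (best cost).
S4: not dominated.
S5: not dominated.
S6: dominated by S1 (cost 238≤1509, storage 50≥31, write latency 2.9≤34.0, read latency 41.2≤41.5).
S7: not dominated (best read latency).
S8: dominated by S1 (cost 238≤1808, storage 50≥4, write latency 2.9≤77.0, read latency 41.2≤42.2).
S9: not dominated.
S10: dominated by S1 (cost 238≤1546, storage 50≥18, write latency 2.9≤8.0, read latency 41.2≤41.4).
S11: not dominated.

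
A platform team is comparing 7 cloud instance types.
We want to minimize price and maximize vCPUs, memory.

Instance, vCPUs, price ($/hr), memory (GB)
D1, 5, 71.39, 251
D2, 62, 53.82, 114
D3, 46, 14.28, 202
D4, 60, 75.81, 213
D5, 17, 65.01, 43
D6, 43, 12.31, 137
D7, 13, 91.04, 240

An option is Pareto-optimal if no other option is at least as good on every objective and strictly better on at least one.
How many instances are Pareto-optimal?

D1: not dominated (best memory).
D2: not dominated (best vCPUs).
D3: not dominated.
D4: not dominated.
D5: dominated by D2 (vCPUs 62≥17, price 53.82≤65.01, memory 114≥43).
D6: not dominated (best price).
D7: not dominated.
Pareto-optimal: D1, D2, D3, D4, D6, D7 → 6.

6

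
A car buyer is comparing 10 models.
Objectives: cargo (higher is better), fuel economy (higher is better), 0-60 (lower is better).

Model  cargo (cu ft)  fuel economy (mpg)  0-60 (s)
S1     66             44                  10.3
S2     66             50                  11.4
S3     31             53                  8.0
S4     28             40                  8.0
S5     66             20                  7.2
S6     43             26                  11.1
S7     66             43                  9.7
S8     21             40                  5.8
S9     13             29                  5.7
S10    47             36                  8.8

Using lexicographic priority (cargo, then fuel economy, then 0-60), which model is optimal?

First maximize cargo: best is 66, kept {S1, S2, S5, S7}.
Then maximize fuel economy: best is 50, kept {S2}.

S2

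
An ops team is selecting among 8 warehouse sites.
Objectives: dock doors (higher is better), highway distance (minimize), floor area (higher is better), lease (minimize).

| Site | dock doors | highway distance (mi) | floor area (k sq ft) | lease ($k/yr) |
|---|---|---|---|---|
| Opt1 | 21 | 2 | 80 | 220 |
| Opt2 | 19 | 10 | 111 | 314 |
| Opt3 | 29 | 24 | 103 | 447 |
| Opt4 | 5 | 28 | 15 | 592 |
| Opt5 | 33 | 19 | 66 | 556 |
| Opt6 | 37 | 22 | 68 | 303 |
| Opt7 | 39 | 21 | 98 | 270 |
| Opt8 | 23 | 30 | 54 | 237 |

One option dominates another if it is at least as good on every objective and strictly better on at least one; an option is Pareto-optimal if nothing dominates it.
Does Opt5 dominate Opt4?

Opt5 vs Opt4: dock doors 33≥5, highway distance 19≤28, floor area 66≥15, lease 556≤592 — Opt5 is at least as good on every objective with at least one strict improvement.

Yes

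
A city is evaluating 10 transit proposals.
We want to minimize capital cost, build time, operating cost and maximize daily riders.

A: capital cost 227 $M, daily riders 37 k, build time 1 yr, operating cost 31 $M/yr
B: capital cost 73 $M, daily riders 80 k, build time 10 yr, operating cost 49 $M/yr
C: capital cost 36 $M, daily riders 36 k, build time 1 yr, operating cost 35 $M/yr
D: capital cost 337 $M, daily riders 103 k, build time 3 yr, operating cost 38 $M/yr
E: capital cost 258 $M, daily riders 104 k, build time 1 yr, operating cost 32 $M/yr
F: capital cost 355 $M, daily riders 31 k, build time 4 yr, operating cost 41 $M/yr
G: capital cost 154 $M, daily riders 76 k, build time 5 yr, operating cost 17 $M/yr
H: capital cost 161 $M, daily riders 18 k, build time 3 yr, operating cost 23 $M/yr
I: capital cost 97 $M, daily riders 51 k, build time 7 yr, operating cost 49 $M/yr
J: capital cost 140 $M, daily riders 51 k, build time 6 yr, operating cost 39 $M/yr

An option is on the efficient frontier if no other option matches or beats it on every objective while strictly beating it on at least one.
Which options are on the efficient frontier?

A, B, C, E, G, H, I, J

A: not dominated.
B: not dominated.
C: not dominated (best capital cost).
D: dominated by E (capital cost 258≤337, daily riders 104≥103, build time 1≤3, operating cost 32≤38).
E: not dominated (best daily riders).
F: dominated by A (capital cost 227≤355, daily riders 37≥31, build time 1≤4, operating cost 31≤41).
G: not dominated (best operating cost).
H: not dominated.
I: not dominated.
J: not dominated.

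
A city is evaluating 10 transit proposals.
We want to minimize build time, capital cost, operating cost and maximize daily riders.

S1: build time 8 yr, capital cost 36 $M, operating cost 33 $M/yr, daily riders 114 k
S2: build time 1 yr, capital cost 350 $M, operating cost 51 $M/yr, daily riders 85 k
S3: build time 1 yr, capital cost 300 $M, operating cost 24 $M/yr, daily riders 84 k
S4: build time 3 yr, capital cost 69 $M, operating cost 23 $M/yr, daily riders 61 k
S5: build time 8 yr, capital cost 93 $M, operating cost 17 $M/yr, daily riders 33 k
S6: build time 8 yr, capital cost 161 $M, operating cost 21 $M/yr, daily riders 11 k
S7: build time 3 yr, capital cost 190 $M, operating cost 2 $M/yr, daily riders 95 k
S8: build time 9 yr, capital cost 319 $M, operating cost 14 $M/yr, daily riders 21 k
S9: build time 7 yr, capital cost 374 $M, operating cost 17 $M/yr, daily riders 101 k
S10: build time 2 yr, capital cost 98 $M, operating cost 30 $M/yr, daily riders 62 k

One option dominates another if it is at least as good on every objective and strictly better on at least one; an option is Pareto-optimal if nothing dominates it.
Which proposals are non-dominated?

S1, S2, S3, S4, S5, S7, S9, S10

S1: not dominated (best capital cost).
S2: not dominated.
S3: not dominated.
S4: not dominated.
S5: not dominated.
S6: dominated by S5 (build time 8≤8, capital cost 93≤161, operating cost 17≤21, daily riders 33≥11).
S7: not dominated (best operating cost).
S8: dominated by S7 (build time 3≤9, capital cost 190≤319, operating cost 2≤14, daily riders 95≥21).
S9: not dominated.
S10: not dominated.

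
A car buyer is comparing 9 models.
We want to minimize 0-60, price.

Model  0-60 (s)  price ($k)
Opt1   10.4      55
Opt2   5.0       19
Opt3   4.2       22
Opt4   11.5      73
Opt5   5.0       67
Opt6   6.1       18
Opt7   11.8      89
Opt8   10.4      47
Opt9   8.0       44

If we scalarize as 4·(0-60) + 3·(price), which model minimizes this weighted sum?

Opt1: 4·10.4 + 3·55 = 206.6
Opt2: 4·5.0 + 3·19 = 77.0
Opt3: 4·4.2 + 3·22 = 82.8
Opt4: 4·11.5 + 3·73 = 265.0
Opt5: 4·5.0 + 3·67 = 221.0
Opt6: 4·6.1 + 3·18 = 78.4
Opt7: 4·11.8 + 3·89 = 314.2
Opt8: 4·10.4 + 3·47 = 182.6
Opt9: 4·8.0 + 3·44 = 164.0
Lowest: Opt2 at 77.0.

Opt2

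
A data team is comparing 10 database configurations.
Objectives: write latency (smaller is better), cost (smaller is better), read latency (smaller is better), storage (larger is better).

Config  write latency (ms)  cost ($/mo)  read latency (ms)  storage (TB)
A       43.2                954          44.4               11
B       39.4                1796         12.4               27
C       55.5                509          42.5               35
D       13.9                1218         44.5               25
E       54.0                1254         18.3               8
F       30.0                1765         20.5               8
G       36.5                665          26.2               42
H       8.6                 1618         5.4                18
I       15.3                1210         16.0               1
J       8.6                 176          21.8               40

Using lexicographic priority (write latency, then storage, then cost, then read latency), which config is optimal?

First minimize write latency: best is 8.6, kept {H, J}.
Then maximize storage: best is 40, kept {J}.

J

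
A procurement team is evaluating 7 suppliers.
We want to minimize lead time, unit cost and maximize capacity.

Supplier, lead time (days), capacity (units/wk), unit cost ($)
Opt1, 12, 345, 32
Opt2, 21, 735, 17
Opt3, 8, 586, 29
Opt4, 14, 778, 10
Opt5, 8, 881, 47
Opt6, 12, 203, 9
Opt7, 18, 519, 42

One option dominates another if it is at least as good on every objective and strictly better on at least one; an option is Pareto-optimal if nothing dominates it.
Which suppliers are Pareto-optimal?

Opt1: dominated by Opt3 (lead time 8≤12, capacity 586≥345, unit cost 29≤32).
Opt2: dominated by Opt4 (lead time 14≤21, capacity 778≥735, unit cost 10≤17).
Opt3: not dominated.
Opt4: not dominated.
Opt5: not dominated (best capacity).
Opt6: not dominated (best unit cost).
Opt7: dominated by Opt3 (lead time 8≤18, capacity 586≥519, unit cost 29≤42).

Opt3, Opt4, Opt5, Opt6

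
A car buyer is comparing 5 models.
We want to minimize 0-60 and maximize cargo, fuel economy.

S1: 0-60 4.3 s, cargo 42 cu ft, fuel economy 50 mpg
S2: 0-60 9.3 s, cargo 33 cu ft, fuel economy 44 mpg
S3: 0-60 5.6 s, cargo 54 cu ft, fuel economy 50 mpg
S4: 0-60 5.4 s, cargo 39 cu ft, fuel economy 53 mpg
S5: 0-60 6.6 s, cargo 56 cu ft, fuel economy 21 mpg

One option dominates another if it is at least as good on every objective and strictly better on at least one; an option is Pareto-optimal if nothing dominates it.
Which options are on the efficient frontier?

S1, S3, S4, S5

S1: not dominated (best 0-60).
S2: dominated by S1 (0-60 4.3≤9.3, cargo 42≥33, fuel economy 50≥44).
S3: not dominated.
S4: not dominated (best fuel economy).
S5: not dominated (best cargo).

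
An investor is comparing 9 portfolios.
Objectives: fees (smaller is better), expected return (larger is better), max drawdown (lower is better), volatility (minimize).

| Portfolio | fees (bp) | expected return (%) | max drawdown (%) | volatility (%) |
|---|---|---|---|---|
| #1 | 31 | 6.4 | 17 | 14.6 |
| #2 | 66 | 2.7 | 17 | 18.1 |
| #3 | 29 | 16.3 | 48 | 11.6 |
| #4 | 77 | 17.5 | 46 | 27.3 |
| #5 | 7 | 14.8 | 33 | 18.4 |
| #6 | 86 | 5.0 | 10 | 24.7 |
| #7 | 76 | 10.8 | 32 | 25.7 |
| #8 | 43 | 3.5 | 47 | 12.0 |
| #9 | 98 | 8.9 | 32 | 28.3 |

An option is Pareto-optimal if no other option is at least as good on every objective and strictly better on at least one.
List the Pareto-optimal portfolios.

#1: not dominated.
#2: dominated by #1 (fees 31≤66, expected return 6.4≥2.7, max drawdown 17≤17, volatility 14.6≤18.1).
#3: not dominated (best volatility).
#4: not dominated (best expected return).
#5: not dominated (best fees).
#6: not dominated (best max drawdown).
#7: not dominated.
#8: not dominated.
#9: dominated by #7 (fees 76≤98, expected return 10.8≥8.9, max drawdown 32≤32, volatility 25.7≤28.3).

#1, #3, #4, #5, #6, #7, #8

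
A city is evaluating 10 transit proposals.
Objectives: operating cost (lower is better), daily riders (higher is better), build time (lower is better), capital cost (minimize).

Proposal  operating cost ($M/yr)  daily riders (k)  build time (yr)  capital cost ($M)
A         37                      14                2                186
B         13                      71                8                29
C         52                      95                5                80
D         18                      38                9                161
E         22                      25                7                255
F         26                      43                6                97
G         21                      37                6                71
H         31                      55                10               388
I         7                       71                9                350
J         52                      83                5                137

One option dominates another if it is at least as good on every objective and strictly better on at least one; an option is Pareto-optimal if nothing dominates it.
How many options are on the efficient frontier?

A: not dominated (best build time).
B: not dominated (best capital cost).
C: not dominated (best daily riders).
D: dominated by B (operating cost 13≤18, daily riders 71≥38, build time 8≤9, capital cost 29≤161).
E: dominated by G (operating cost 21≤22, daily riders 37≥25, build time 6≤7, capital cost 71≤255).
F: not dominated.
G: not dominated.
H: dominated by B (operating cost 13≤31, daily riders 71≥55, build time 8≤10, capital cost 29≤388).
I: not dominated (best operating cost).
J: dominated by C (operating cost 52≤52, daily riders 95≥83, build time 5≤5, capital cost 80≤137).
Pareto-optimal: A, B, C, F, G, I → 6.

6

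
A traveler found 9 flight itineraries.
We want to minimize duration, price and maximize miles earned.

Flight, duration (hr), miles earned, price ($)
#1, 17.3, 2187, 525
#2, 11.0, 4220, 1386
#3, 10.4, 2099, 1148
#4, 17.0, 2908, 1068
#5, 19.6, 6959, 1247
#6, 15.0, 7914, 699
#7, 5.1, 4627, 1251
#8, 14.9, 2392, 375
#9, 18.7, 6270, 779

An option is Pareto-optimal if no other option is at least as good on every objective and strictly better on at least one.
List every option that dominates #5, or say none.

#6

#6: duration 15.0≤19.6, miles earned 7914≥6959, price 699≤1247 — dominates #5.
Others (#1, #2, #3, #4, #7, #8, #9) are each worse than #5 on at least one objective.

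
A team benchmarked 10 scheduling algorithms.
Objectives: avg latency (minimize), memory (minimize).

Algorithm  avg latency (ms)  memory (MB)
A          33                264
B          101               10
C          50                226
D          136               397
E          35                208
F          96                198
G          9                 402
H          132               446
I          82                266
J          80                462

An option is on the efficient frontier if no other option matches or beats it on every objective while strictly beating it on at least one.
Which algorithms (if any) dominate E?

none

A: worse on memory (264 vs 208).
B: worse on avg latency (101 vs 35).
C: worse on avg latency (50 vs 35).
D: worse on avg latency (136 vs 35).
F: worse on avg latency (96 vs 35).
G: worse on memory (402 vs 208).
H: worse on avg latency (132 vs 35).
I: worse on avg latency (82 vs 35).
J: worse on avg latency (80 vs 35).
No option dominates E.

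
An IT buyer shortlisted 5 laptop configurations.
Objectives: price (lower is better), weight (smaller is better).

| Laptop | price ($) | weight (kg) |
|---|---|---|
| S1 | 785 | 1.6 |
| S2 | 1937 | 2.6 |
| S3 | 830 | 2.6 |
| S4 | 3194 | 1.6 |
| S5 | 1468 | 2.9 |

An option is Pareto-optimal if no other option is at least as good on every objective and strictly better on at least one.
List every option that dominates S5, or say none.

S1: price 785≤1468, weight 1.6≤2.9 — dominates S5.
S3: price 830≤1468, weight 2.6≤2.9 — dominates S5.
Others (S2, S4) are each worse than S5 on at least one objective.

S1, S3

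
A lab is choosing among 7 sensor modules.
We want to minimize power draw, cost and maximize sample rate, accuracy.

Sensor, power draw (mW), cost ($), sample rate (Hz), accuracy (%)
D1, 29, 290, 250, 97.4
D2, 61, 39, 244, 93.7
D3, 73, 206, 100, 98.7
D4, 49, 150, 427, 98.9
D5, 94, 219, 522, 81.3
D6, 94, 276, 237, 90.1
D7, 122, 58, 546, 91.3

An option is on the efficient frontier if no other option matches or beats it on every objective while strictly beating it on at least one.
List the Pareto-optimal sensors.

D1: not dominated (best power draw).
D2: not dominated (best cost).
D3: dominated by D4 (power draw 49≤73, cost 150≤206, sample rate 427≥100, accuracy 98.9≥98.7).
D4: not dominated (best accuracy).
D5: not dominated.
D6: dominated by D2 (power draw 61≤94, cost 39≤276, sample rate 244≥237, accuracy 93.7≥90.1).
D7: not dominated (best sample rate).

D1, D2, D4, D5, D7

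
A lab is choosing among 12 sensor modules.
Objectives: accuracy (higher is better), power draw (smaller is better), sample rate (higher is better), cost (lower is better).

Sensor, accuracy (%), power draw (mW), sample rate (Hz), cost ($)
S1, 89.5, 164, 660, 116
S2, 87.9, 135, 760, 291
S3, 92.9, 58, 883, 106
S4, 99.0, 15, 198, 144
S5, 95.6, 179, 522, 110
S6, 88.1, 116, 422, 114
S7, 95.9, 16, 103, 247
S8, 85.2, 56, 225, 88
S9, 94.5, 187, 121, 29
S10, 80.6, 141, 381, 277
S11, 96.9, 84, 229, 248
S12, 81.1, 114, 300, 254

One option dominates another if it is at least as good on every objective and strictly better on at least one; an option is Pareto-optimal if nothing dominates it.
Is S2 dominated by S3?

Yes

S3 vs S2: accuracy 92.9≥87.9, power draw 58≤135, sample rate 883≥760, cost 106≤291 — S3 is at least as good on every objective with at least one strict improvement.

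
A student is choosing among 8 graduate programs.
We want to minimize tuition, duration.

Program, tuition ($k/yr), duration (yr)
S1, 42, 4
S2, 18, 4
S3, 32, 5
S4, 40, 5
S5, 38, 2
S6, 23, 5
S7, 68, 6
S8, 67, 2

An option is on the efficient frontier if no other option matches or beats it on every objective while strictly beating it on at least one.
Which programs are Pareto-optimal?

S2, S5

S1: dominated by S2 (tuition 18≤42, duration 4≤4).
S2: not dominated (best tuition).
S3: dominated by S2 (tuition 18≤32, duration 4≤5).
S4: dominated by S2 (tuition 18≤40, duration 4≤5).
S5: not dominated.
S6: dominated by S2 (tuition 18≤23, duration 4≤5).
S7: dominated by S1 (tuition 42≤68, duration 4≤6).
S8: dominated by S5 (tuition 38≤67, duration 2≤2).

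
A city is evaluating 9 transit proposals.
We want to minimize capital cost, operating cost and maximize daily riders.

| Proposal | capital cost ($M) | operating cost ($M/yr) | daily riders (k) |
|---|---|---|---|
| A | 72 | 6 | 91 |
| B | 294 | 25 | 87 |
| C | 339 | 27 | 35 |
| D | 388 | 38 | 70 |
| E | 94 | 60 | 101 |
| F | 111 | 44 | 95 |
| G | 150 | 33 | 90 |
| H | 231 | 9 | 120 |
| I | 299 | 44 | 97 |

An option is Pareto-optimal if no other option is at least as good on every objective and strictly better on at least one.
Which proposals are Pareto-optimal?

A, E, F, H

A: not dominated (best capital cost).
B: dominated by A (capital cost 72≤294, operating cost 6≤25, daily riders 91≥87).
C: dominated by A (capital cost 72≤339, operating cost 6≤27, daily riders 91≥35).
D: dominated by A (capital cost 72≤388, operating cost 6≤38, daily riders 91≥70).
E: not dominated.
F: not dominated.
G: dominated by A (capital cost 72≤150, operating cost 6≤33, daily riders 91≥90).
H: not dominated (best daily riders).
I: dominated by H (capital cost 231≤299, operating cost 9≤44, daily riders 120≥97).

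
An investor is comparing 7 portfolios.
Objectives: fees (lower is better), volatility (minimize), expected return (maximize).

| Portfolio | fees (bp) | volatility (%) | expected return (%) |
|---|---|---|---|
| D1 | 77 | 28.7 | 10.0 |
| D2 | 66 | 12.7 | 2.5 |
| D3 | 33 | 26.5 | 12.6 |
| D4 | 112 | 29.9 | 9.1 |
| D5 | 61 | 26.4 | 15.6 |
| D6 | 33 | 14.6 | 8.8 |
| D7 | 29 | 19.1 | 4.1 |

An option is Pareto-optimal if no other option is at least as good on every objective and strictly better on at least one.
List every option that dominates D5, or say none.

D1: worse on fees (77 vs 61).
D2: worse on fees (66 vs 61).
D3: worse on volatility (26.5 vs 26.4).
D4: worse on fees (112 vs 61).
D6: worse on expected return (8.8 vs 15.6).
D7: worse on expected return (4.1 vs 15.6).
No option dominates D5.

none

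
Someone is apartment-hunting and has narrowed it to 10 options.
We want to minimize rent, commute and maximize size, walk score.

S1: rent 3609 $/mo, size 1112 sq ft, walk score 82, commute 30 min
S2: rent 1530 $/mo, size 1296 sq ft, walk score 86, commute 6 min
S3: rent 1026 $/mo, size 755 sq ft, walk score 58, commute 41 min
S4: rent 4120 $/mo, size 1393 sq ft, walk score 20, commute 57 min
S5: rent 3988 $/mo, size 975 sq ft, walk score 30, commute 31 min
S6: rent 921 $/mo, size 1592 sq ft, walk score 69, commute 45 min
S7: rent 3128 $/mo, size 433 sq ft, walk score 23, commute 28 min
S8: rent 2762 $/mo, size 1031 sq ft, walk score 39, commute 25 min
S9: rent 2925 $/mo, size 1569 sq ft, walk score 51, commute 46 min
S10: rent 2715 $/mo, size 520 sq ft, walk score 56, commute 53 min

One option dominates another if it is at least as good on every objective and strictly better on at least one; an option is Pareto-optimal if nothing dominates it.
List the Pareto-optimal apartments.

S2, S3, S6

S1: dominated by S2 (rent 1530≤3609, size 1296≥1112, walk score 86≥82, commute 6≤30).
S2: not dominated (best walk score).
S3: not dominated.
S4: dominated by S6 (rent 921≤4120, size 1592≥1393, walk score 69≥20, commute 45≤57).
S5: dominated by S1 (rent 3609≤3988, size 1112≥975, walk score 82≥30, commute 30≤31).
S6: not dominated (best rent).
S7: dominated by S2 (rent 1530≤3128, size 1296≥433, walk score 86≥23, commute 6≤28).
S8: dominated by S2 (rent 1530≤2762, size 1296≥1031, walk score 86≥39, commute 6≤25).
S9: dominated by S6 (rent 921≤2925, size 1592≥1569, walk score 69≥51, commute 45≤46).
S10: dominated by S2 (rent 1530≤2715, size 1296≥520, walk score 86≥56, commute 6≤53).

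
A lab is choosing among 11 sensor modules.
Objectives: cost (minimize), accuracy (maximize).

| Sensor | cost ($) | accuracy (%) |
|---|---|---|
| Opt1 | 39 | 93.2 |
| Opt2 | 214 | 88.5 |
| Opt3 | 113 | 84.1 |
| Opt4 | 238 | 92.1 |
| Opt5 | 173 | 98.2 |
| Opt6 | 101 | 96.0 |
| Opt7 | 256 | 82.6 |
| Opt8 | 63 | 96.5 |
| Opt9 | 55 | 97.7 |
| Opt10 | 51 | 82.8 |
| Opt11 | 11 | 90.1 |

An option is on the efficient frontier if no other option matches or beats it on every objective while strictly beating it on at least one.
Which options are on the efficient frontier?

Opt1: not dominated.
Opt2: dominated by Opt1 (cost 39≤214, accuracy 93.2≥88.5).
Opt3: dominated by Opt1 (cost 39≤113, accuracy 93.2≥84.1).
Opt4: dominated by Opt1 (cost 39≤238, accuracy 93.2≥92.1).
Opt5: not dominated (best accuracy).
Opt6: dominated by Opt8 (cost 63≤101, accuracy 96.5≥96.0).
Opt7: dominated by Opt1 (cost 39≤256, accuracy 93.2≥82.6).
Opt8: dominated by Opt9 (cost 55≤63, accuracy 97.7≥96.5).
Opt9: not dominated.
Opt10: dominated by Opt1 (cost 39≤51, accuracy 93.2≥82.8).
Opt11: not dominated (best cost).

Opt1, Opt5, Opt9, Opt11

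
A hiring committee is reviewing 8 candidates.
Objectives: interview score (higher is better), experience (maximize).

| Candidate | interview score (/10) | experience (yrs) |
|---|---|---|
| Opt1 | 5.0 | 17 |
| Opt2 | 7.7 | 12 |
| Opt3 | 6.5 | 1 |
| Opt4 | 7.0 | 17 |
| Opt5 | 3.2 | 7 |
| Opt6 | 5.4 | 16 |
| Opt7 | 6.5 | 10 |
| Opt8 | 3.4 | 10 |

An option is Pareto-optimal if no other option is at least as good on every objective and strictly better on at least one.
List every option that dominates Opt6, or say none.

Opt4

Opt4: interview score 7.0≥5.4, experience 17≥16 — dominates Opt6.
Others (Opt1, Opt2, Opt3, Opt5, Opt7, Opt8) are each worse than Opt6 on at least one objective.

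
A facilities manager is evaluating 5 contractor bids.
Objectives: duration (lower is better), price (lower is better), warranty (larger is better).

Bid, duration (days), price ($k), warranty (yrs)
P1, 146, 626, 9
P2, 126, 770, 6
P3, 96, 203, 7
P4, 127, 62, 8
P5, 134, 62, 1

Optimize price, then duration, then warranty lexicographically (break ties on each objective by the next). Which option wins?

First minimize price: best is 62, kept {P4, P5}.
Then minimize duration: best is 127, kept {P4}.

P4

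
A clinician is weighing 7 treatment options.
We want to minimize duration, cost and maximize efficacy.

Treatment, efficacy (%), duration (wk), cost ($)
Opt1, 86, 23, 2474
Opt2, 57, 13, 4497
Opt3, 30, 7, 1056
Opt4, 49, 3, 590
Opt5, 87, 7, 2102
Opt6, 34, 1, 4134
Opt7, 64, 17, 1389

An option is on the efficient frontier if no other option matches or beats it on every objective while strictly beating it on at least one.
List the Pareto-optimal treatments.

Opt4, Opt5, Opt6, Opt7

Opt1: dominated by Opt5 (efficacy 87≥86, duration 7≤23, cost 2102≤2474).
Opt2: dominated by Opt5 (efficacy 87≥57, duration 7≤13, cost 2102≤4497).
Opt3: dominated by Opt4 (efficacy 49≥30, duration 3≤7, cost 590≤1056).
Opt4: not dominated (best cost).
Opt5: not dominated (best efficacy).
Opt6: not dominated (best duration).
Opt7: not dominated.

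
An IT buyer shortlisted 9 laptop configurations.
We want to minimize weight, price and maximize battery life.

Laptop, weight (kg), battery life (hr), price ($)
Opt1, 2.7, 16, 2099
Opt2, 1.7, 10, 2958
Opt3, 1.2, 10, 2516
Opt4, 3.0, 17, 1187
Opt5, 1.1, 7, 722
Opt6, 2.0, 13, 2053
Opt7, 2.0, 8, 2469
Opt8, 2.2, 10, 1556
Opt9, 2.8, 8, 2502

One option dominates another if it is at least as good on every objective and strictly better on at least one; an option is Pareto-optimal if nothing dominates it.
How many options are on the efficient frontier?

6

Opt1: not dominated.
Opt2: dominated by Opt3 (weight 1.2≤1.7, battery life 10≥10, price 2516≤2958).
Opt3: not dominated.
Opt4: not dominated (best battery life).
Opt5: not dominated (best weight).
Opt6: not dominated.
Opt7: dominated by Opt6 (weight 2.0≤2.0, battery life 13≥8, price 2053≤2469).
Opt8: not dominated.
Opt9: dominated by Opt1 (weight 2.7≤2.8, battery life 16≥8, price 2099≤2502).
Pareto-optimal: Opt1, Opt3, Opt4, Opt5, Opt6, Opt8 → 6.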